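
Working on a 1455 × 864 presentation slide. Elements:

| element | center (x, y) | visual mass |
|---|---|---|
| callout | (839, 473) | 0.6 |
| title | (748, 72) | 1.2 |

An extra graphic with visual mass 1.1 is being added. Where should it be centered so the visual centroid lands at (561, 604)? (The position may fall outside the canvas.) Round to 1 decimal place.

(205.4, 1255.8)

After adding the extra graphic, total weight = 0.6 + 1.2 + 1.1 = 2.9.
Along x: (1401.0 + 1.1·x) / 2.9 = 561 (existing moment 0.6·839 + 1.2·748 = 1401.0) ⇒ x = (1626.9 − 1401.0) / 1.1 ≈ 205.36.
Along y: (370.2 + 1.1·y) / 2.9 = 604 (existing moment 0.6·473 + 1.2·72 = 370.2) ⇒ y = (1751.6 − 370.2) / 1.1 ≈ 1255.82.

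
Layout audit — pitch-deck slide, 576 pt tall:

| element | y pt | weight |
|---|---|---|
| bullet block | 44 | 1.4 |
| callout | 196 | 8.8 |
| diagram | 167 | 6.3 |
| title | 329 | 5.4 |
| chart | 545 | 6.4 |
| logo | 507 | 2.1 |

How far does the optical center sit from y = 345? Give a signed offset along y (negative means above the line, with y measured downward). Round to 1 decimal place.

≈ -43.4 pt

Weights sum to 1.4 + 8.8 + 6.3 + 5.4 + 6.4 + 2.1 = 30.4.
Σw·y = 9167.8; ȳ = 9167.8/30.4 ≈ 301.57.
Difference: 301.57 − 345 ≈ -43.43.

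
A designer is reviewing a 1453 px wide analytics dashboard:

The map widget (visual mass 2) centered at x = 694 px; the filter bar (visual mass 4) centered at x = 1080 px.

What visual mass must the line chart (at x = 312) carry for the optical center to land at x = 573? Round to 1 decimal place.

w ≈ 8.7

Existing Σw = 6 (2 + 4); existing moment 2·694 + 4·1080 = 5708.
For the centroid to hit 573: (5708 + w·312) / (6 + w) = 573.
Solving: w = (573·6 − 5708) / (312 − 573) = -2270 / -261 ≈ 8.70.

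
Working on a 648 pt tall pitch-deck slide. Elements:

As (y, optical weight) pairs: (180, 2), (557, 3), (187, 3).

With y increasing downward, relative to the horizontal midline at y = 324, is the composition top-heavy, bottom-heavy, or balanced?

balanced

Σw = 2 + 3 + 3 = 8.
y: (2·180 + 3·557 + 3·187) / 8 = 2592 / 8 ≈ 324.00
That equals the midline 324 — balanced.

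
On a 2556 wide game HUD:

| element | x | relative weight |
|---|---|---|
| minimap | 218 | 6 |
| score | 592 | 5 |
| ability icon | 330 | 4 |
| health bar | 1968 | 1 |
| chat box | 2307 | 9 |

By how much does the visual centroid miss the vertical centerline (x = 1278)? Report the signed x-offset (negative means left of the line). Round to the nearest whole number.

Σw = 6 + 5 + 4 + 1 + 9 = 25.
x-moment: 6·218 + 5·592 + 4·330 + 1·1968 + 9·2307 = 28319; centroid 28319/25 ≈ 1132.76.
Difference: 1132.76 − 1278 ≈ -145.24.

≈ -145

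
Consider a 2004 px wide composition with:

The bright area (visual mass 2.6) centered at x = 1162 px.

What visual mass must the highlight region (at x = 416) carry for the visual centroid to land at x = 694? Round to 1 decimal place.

w ≈ 4.4

The single fixed element contributes weight 2.6, moment 2.6·1162 = 3021.2.
Set Σw·x/Σw = 694: (3021.2 + 416w) = 694·(2.6 + w).
Rearranging, w·(416 − 694) = 694·2.6 − 3021.2 = -1216.8, so w ≈ -1216.8/-278 = 4.38.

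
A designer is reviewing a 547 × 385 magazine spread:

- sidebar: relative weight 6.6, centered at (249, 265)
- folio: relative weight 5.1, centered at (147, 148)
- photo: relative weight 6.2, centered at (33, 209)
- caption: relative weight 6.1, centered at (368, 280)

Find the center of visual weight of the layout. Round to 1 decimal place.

Σw = 6.6 + 5.1 + 6.2 + 6.1 = 24.0.
x-moment: 6.6·249 + 5.1·147 + 6.2·33 + 6.1·368 = 4842.5; centroid 4842.5/24.0 ≈ 201.77.
y-moment: 6.6·265 + 5.1·148 + 6.2·209 + 6.1·280 = 5507.6; centroid 5507.6/24.0 ≈ 229.48.

(201.8, 229.5)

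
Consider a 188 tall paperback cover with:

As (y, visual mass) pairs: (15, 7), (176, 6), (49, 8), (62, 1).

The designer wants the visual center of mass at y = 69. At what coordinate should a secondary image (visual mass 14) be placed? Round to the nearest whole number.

y ≈ 62

With the secondary image, Σw becomes 7 + 6 + 8 + 1 + 14 = 36.
y: need Σw·y = 36·69 = 2484. Existing = 7·15 + 6·176 + 8·49 + 1·62 = 1615. Remainder 869 / 14 ≈ 62.07.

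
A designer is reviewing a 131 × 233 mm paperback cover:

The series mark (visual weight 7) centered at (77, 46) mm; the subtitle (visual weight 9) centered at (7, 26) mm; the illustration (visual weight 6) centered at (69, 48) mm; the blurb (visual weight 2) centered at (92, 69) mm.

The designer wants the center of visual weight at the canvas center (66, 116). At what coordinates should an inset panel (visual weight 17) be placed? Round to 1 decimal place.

With the inset panel, Σw becomes 7 + 9 + 6 + 2 + 17 = 41.
x: target moment 41×66 = 2706; current 7·77 + 9·7 + 6·69 + 2·92 = 1200; the inset panel supplies 1506, so x = 1506/17 ≈ 88.59.
y: target moment 41×116 = 4756; current 7·46 + 9·26 + 6·48 + 2·69 = 982; the inset panel supplies 3774, so y = 3774/17 ≈ 222.00.

(88.6, 222.0)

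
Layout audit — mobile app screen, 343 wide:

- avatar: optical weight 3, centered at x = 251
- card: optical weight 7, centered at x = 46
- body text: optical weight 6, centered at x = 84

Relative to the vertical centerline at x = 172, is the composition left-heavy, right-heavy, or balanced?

Total weight = 3 + 7 + 6 = 16.
x: (3·251 + 7·46 + 6·84) / 16 = 1579 / 16 ≈ 98.69
Since 98.7 is left of 172, the composition reads left-heavy.

left-heavy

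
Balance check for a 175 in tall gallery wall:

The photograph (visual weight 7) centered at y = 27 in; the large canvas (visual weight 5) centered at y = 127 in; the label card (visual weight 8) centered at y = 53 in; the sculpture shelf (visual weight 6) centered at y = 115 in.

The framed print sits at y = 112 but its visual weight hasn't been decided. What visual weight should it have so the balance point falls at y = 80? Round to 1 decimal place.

Existing Σw = 26 (7 + 5 + 8 + 6); existing moment 7·27 + 5·127 + 8·53 + 6·115 = 1938.
For the centroid to hit 80: (1938 + w·112) / (26 + w) = 80.
Solving: w = (80·26 − 1938) / (112 − 80) = 142 / 32 ≈ 4.44.

w ≈ 4.4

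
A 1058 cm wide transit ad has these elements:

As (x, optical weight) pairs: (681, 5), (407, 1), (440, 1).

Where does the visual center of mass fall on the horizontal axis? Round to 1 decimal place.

Weights sum to 5 + 1 + 1 = 7.
Σw·x = 5·681 + 1·407 + 1·440 = 4252, so x̄ = 4252/7 ≈ 607.43.

x ≈ 607.4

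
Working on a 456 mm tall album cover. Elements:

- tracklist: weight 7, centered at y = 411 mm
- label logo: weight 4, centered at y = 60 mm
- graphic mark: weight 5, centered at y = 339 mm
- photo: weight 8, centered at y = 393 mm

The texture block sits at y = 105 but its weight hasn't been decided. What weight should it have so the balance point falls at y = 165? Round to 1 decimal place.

Fixed elements: Σw = 7 + 4 + 5 + 8 = 24, Σw·y = 7·411 + 4·60 + 5·339 + 8·393 = 7956.
For the centroid to hit 165: (7956 + w·105) / (24 + w) = 165.
Solving: w = (165·24 − 7956) / (105 − 165) = -3996 / -60 ≈ 66.60.

w ≈ 66.6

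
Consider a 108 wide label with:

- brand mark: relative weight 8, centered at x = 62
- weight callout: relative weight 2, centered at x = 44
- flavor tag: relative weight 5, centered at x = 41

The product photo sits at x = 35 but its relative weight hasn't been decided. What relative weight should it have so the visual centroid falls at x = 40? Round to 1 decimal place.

Existing Σw = 15 (8 + 2 + 5); existing moment 8·62 + 2·44 + 5·41 = 789.
Balance at x = 40 requires (789 + w·35) / (15 + w) = 40.
Solving: w = (40·15 − 789) / (35 − 40) = -189 / -5 ≈ 37.80.

w ≈ 37.8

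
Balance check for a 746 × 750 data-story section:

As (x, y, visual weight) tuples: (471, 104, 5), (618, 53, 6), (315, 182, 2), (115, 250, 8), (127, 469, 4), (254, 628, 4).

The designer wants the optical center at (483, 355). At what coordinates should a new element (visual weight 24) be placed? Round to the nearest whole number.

(686, 468)

After adding the new element, total weight = 5 + 6 + 2 + 8 + 4 + 4 + 24 = 53.
x: need Σw·x = 53·483 = 25599. Existing = 5·471 + 6·618 + 2·315 + 8·115 + 4·127 + 4·254 = 9137. Remainder 16462 / 24 ≈ 685.92.
y: need Σw·y = 53·355 = 18815. Existing = 5·104 + 6·53 + 2·182 + 8·250 + 4·469 + 4·628 = 7590. Remainder 11225 / 24 ≈ 467.71.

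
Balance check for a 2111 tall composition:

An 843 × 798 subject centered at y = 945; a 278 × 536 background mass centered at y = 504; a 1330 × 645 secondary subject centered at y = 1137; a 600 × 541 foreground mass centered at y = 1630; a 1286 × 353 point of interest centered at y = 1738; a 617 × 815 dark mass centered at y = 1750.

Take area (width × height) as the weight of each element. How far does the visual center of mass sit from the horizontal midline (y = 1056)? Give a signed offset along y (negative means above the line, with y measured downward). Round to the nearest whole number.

≈ 256

Taking area as weight: subject 843·798 = 672714, background mass 278·536 = 149008, secondary subject 1330·645 = 857850, foreground mass 600·541 = 324600, point of interest 1286·353 = 453958, dark mass 617·815 = 502855. Sum 2960985.
Σw·y = 672714·945 + 149008·504 + 857850·1137 + 324600·1630 + 453958·1738 + 502855·1750 = 3884263466, so ȳ = 3884263466/2960985 ≈ 1311.81.
Against y = 1056, that's 1311.81 − 1056 = 255.81.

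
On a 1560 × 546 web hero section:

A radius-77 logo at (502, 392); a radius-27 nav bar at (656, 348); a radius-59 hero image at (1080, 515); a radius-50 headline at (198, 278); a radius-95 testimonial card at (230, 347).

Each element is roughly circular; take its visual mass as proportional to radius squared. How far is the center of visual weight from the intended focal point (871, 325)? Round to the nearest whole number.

r² weights: logo 77² = 5929, nav bar 27² = 729, hero image 59² = 3481, headline 50² = 2500, testimonial card 95² = 9025. Total = 21664.
x-moment: 5929·502 + 729·656 + 3481·1080 + 2500·198 + 9025·230 = 9784812; centroid 9784812/21664 ≈ 451.66.
y-moment: 5929·392 + 729·348 + 3481·515 + 2500·278 + 9025·347 = 8197250; centroid 8197250/21664 ≈ 378.38.
From (871, 325): dx = -419.34, dy = 53.38, so the distance is √(dx²+dy²) ≈ 422.72.

≈ 423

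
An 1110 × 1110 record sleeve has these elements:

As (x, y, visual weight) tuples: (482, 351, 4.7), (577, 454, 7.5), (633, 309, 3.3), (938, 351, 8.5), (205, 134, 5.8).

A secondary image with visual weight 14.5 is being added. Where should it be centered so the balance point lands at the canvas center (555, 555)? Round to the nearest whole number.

After adding the secondary image, total weight = 4.7 + 7.5 + 3.3 + 8.5 + 5.8 + 14.5 = 44.3.
x: need Σw·x = 44.3·555 = 24586.5. Existing = 4.7·482 + 7.5·577 + 3.3·633 + 8.5·938 + 5.8·205 = 17843.8. Remainder 6742.7 / 14.5 ≈ 465.01.
y: need Σw·y = 44.3·555 = 24586.5. Existing = 4.7·351 + 7.5·454 + 3.3·309 + 8.5·351 + 5.8·134 = 9835.1. Remainder 14751.4 / 14.5 ≈ 1017.34.

(465, 1017)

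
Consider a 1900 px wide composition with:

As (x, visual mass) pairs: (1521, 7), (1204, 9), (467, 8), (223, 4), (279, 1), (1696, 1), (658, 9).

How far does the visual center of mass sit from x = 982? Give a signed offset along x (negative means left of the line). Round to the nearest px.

≈ -110 px

Σw = 7 + 9 + 8 + 4 + 1 + 1 + 9 = 39.
x: (7·1521 + 9·1204 + 8·467 + 4·223 + 1·279 + 1·1696 + 9·658) / 39 = 34008 / 39 ≈ 872.00
Offset from x = 982: 872.00 − 982 ≈ -110.00.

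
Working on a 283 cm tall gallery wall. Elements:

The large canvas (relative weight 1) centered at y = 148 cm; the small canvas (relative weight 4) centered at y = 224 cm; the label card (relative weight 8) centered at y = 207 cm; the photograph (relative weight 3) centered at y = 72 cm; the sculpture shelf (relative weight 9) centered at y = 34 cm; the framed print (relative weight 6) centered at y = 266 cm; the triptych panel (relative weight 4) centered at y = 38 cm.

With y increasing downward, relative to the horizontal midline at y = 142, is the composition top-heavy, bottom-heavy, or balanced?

balanced

Total weight = 1 + 4 + 8 + 3 + 9 + 6 + 4 = 35.
y: (1·148 + 4·224 + 8·207 + 3·72 + 9·34 + 6·266 + 4·38) / 35 = 4970 / 35 ≈ 142.00
That equals the midline 142 — balanced.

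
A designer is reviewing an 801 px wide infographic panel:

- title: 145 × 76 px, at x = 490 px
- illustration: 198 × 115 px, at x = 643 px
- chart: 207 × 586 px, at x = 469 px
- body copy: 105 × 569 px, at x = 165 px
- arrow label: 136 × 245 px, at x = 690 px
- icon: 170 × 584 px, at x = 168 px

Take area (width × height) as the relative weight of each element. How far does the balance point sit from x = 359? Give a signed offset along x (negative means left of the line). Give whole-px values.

Areas: title 145·76 = 11020, illustration 198·115 = 22770, chart 207·586 = 121302, body copy 105·569 = 59745, arrow label 136·245 = 33320, icon 170·584 = 99280. Total weight = 347437.
x: (11020·490 + 22770·643 + 121302·469 + 59745·165 + 33320·690 + 99280·168) / 347437 = 126459313 / 347437 ≈ 363.98
Against x = 359, that's 363.98 − 359 = 4.98.

≈ 5 px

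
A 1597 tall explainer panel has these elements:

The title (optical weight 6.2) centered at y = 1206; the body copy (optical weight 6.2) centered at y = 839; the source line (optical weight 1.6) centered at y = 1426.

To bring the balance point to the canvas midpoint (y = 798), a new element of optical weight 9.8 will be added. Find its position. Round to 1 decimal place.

y ≈ 411.4

New total weight: (6.2 + 6.2 + 1.6) + 9.8 = 23.8.
y: target moment 23.8×798 = 18992.4; current 6.2·1206 + 6.2·839 + 1.6·1426 = 14960.6; the new element supplies 4031.8, so y = 4031.8/9.8 ≈ 411.41.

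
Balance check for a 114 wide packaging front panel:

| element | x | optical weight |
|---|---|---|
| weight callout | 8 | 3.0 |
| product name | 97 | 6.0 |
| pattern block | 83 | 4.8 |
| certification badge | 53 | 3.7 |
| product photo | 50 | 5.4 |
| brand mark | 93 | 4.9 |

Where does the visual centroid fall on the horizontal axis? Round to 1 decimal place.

Σw = 3.0 + 6.0 + 4.8 + 3.7 + 5.4 + 4.9 = 27.8.
Σw·x = 3.0·8 + 6.0·97 + 4.8·83 + 3.7·53 + 5.4·50 + 4.9·93 = 1926.2, so x̄ = 1926.2/27.8 ≈ 69.29.

x ≈ 69.3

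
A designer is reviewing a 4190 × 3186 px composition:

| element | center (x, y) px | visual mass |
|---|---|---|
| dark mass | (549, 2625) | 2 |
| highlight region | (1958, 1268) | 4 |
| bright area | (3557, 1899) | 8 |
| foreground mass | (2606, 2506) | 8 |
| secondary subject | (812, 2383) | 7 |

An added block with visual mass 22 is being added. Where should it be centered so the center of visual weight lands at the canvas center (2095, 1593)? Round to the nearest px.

New total weight: (2 + 4 + 8 + 8 + 7) + 22 = 51.
x: target moment 51×2095 = 106845; current 2·549 + 4·1958 + 8·3557 + 8·2606 + 7·812 = 63918; the added block supplies 42927, so x = 42927/22 ≈ 1951.23.
y: target moment 51×1593 = 81243; current 2·2625 + 4·1268 + 8·1899 + 8·2506 + 7·2383 = 62243; the added block supplies 19000, so y = 19000/22 ≈ 863.64.

(1951, 864)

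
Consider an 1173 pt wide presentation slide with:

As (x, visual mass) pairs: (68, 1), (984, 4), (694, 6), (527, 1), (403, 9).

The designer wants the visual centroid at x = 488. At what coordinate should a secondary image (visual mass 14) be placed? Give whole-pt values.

New total weight: (1 + 4 + 6 + 1 + 9) + 14 = 35.
x: need Σw·x = 35·488 = 17080. Existing = 1·68 + 4·984 + 6·694 + 1·527 + 9·403 = 12322. Remainder 4758 / 14 ≈ 339.86.

x ≈ 340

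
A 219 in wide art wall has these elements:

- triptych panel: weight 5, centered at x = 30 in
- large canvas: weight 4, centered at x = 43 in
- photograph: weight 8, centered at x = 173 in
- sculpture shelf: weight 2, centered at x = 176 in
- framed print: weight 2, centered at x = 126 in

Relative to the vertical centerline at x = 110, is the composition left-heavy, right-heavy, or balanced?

Weights sum to 5 + 4 + 8 + 2 + 2 = 21.
x: (5·30 + 4·43 + 8·173 + 2·176 + 2·126) / 21 = 2310 / 21 ≈ 110.00
110.00 = 110 exactly: balanced.

balanced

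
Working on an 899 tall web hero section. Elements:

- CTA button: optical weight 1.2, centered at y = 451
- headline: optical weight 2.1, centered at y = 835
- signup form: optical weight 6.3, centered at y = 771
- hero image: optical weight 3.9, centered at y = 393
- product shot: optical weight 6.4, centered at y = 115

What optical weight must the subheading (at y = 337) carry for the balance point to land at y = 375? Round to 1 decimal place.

Existing Σw = 19.9 (1.2 + 2.1 + 6.3 + 3.9 + 6.4); existing moment 1.2·451 + 2.1·835 + 6.3·771 + 3.9·393 + 6.4·115 = 9420.7.
For the centroid to hit 375: (9420.7 + w·337) / (19.9 + w) = 375.
Rearranging, w·(337 − 375) = 375·19.9 − 9420.7 = -1958.2, so w ≈ -1958.2/-38 = 51.53.

w ≈ 51.5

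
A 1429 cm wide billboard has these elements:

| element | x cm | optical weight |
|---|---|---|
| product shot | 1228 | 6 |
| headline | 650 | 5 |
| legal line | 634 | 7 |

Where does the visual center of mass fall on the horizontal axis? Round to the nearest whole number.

x ≈ 836

Σw = 6 + 5 + 7 = 18.
x-moment: 6·1228 + 5·650 + 7·634 = 15056; centroid 15056/18 ≈ 836.44.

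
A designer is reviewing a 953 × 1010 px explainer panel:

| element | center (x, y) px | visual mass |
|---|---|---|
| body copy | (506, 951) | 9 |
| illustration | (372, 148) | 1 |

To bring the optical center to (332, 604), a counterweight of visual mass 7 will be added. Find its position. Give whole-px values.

After adding the counterweight, total weight = 9 + 1 + 7 = 17.
x: need Σw·x = 17·332 = 5644. Existing = 9·506 + 1·372 = 4926. Remainder 718 / 7 ≈ 102.57.
y: need Σw·y = 17·604 = 10268. Existing = 9·951 + 1·148 = 8707. Remainder 1561 / 7 ≈ 223.00.

(103, 223)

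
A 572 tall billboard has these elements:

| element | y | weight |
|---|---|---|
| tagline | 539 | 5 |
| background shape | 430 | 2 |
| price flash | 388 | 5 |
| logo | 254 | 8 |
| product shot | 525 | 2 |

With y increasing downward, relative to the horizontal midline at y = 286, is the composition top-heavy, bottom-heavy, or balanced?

bottom-heavy

Weights sum to 5 + 2 + 5 + 8 + 2 = 22.
y-moment: 5·539 + 2·430 + 5·388 + 8·254 + 2·525 = 8577; centroid 8577/22 ≈ 389.86.
389.9 lies below (larger y than) the midline 286, so the layout is bottom-heavy.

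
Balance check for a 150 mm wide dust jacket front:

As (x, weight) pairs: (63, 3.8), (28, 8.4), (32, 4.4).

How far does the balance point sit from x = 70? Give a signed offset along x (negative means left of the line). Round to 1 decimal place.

Weights sum to 3.8 + 8.4 + 4.4 = 16.6.
x-moment: 3.8·63 + 8.4·28 + 4.4·32 = 615.4; centroid 615.4/16.6 ≈ 37.07.
Against x = 70, that's 37.07 − 70 = -32.93.

≈ -32.9 mm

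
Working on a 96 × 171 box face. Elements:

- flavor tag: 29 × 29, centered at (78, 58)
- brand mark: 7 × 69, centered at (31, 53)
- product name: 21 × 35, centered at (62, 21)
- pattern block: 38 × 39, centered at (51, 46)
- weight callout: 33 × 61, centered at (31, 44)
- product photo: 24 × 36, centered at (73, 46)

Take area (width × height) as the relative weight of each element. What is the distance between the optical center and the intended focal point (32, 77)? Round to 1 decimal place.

≈ 37.5

Taking area as weight: flavor tag 29·29 = 841, brand mark 7·69 = 483, product name 21·35 = 735, pattern block 38·39 = 1482, weight callout 33·61 = 2013, product photo 24·36 = 864. Sum 6418.
Σw·x = 327198; x̄ = 327198/6418 ≈ 50.98.
Σw·y = 286300; ȳ = 286300/6418 ≈ 44.61.
Offset from (32, 77): Δx ≈ 18.98, Δy ≈ -32.39; distance = √(Δx² + Δy²) ≈ 37.54.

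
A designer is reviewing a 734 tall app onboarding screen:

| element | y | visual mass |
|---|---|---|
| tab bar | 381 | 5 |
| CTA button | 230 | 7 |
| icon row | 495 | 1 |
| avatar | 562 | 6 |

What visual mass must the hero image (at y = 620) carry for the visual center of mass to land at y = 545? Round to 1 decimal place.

w ≈ 39.6

Existing Σw = 19 (5 + 7 + 1 + 6); existing moment 5·381 + 7·230 + 1·495 + 6·562 = 7382.
For the centroid to hit 545: (7382 + w·620) / (19 + w) = 545.
So w = (545·19 − 7382)/(620 − 545) = 2973/75 ≈ 39.64.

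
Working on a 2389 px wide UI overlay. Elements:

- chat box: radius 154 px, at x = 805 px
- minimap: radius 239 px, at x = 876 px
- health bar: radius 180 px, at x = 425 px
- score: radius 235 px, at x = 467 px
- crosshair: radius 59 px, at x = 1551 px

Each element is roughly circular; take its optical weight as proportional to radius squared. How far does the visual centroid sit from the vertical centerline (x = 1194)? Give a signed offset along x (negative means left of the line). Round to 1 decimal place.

≈ -530.5 px

r² weights: chat box 154² = 23716, minimap 239² = 57121, health bar 180² = 32400, score 235² = 55225, crosshair 59² = 3481. Total = 171943.
x: (23716·805 + 57121·876 + 32400·425 + 55225·467 + 3481·1551) / 171943 = 114088482 / 171943 ≈ 663.53
Offset from x = 1194: 663.53 − 1194 ≈ -530.47.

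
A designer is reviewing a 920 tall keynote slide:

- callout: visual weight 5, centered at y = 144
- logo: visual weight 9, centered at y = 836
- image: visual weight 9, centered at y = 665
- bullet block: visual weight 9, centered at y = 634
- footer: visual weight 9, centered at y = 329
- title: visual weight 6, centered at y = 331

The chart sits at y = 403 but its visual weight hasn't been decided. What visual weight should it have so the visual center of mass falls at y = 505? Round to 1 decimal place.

Fixed elements: Σw = 5 + 9 + 9 + 9 + 9 + 6 = 47, Σw·y = 5·144 + 9·836 + 9·665 + 9·634 + 9·329 + 6·331 = 24882.
Balance at y = 505 requires (24882 + w·403) / (47 + w) = 505.
So w = (505·47 − 24882)/(403 − 505) = -1147/-102 ≈ 11.25.

w ≈ 11.2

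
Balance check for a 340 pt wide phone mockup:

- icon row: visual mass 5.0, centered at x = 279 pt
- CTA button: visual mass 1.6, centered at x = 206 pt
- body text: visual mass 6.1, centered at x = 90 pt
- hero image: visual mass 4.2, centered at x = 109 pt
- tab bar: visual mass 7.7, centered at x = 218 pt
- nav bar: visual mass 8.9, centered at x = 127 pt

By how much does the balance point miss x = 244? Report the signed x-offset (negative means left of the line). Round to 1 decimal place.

≈ -78.6 pt

Total weight = 5.0 + 1.6 + 6.1 + 4.2 + 7.7 + 8.9 = 33.5.
x-moment: 5.0·279 + 1.6·206 + 6.1·90 + 4.2·109 + 7.7·218 + 8.9·127 = 5540.3; centroid 5540.3/33.5 ≈ 165.38.
Against x = 244, that's 165.38 − 244 = -78.62.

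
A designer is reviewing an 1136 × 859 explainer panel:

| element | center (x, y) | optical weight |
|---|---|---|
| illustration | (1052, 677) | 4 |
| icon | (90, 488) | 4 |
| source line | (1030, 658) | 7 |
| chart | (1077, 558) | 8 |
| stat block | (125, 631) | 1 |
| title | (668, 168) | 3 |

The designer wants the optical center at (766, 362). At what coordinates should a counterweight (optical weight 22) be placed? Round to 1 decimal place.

(682.3, 130.6)

After adding the counterweight, total weight = 4 + 4 + 7 + 8 + 1 + 3 + 22 = 49.
Along x: (22523 + 22·x) / 49 = 766 (existing moment 4·1052 + 4·90 + 7·1030 + 8·1077 + 1·125 + 3·668 = 22523) ⇒ x = (37534 − 22523) / 22 ≈ 682.32.
Along y: (14865 + 22·y) / 49 = 362 (existing moment 4·677 + 4·488 + 7·658 + 8·558 + 1·631 + 3·168 = 14865) ⇒ y = (17738 − 14865) / 22 ≈ 130.59.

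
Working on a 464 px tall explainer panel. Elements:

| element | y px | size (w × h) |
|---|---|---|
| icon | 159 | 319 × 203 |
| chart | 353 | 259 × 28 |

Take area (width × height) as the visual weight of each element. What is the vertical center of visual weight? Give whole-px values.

y ≈ 179

Taking area as weight: icon 319·203 = 64757, chart 259·28 = 7252. Sum 72009.
y-moment: 64757·159 + 7252·353 = 12856319; centroid 12856319/72009 ≈ 178.54.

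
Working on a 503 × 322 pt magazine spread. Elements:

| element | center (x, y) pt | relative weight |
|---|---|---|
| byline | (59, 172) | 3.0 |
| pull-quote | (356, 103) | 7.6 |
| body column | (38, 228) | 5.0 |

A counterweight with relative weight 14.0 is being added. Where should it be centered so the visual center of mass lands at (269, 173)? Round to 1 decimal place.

New total weight: (3.0 + 7.6 + 5.0) + 14.0 = 29.6.
x: target moment 29.6×269 = 7962.4; current 3.0·59 + 7.6·356 + 5.0·38 = 3072.6; the counterweight supplies 4889.8, so x = 4889.8/14.0 ≈ 349.27.
y: target moment 29.6×173 = 5120.8; current 3.0·172 + 7.6·103 + 5.0·228 = 2438.8; the counterweight supplies 2682.0, so y = 2682.0/14.0 ≈ 191.57.

(349.3, 191.6)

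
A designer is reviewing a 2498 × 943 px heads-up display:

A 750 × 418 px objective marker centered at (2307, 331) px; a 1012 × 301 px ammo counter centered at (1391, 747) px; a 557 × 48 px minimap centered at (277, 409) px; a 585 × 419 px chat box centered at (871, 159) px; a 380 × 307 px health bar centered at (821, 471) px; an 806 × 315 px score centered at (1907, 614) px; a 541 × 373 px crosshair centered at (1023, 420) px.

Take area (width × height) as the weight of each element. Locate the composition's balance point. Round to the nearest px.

Areas: objective marker 750·418 = 313500, ammo counter 1012·301 = 304612, minimap 557·48 = 26736, chat box 585·419 = 245115, health bar 380·307 = 116660, score 806·315 = 253890, crosshair 541·373 = 201793. Total weight = 1462306.
Σw·x = 313500·2307 + 304612·1391 + 26736·277 + 245115·871 + 116660·821 + 253890·1907 + 201793·1023 = 2154241158, so x̄ = 2154241158/1462306 ≈ 1473.18.
Σw·y = 313500·331 + 304612·747 + 26736·409 + 245115·159 + 116660·471 + 253890·614 + 201793·420 = 676810353, so ȳ = 676810353/1462306 ≈ 462.84.

(1473, 463)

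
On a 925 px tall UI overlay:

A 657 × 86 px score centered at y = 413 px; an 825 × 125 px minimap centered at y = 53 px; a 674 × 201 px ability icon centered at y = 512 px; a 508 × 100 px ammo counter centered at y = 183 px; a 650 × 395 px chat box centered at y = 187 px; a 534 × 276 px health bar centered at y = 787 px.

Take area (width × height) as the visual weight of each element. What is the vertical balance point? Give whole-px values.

Taking area as weight: score 657·86 = 56502, minimap 825·125 = 103125, ability icon 674·201 = 135474, ammo counter 508·100 = 50800, chat box 650·395 = 256750, health bar 534·276 = 147384. Sum 750035.
y: moment 271463497 / weight 750035 ≈ 361.93

y ≈ 362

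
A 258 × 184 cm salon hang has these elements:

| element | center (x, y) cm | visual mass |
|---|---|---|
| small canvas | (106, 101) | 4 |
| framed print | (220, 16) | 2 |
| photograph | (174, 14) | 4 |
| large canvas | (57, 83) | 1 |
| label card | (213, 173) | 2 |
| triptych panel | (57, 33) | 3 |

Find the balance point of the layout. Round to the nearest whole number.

(138, 64)

Total weight = 4 + 2 + 4 + 1 + 2 + 3 = 16.
x: moment 2214 / weight 16 ≈ 138.38
y: moment 1020 / weight 16 ≈ 63.75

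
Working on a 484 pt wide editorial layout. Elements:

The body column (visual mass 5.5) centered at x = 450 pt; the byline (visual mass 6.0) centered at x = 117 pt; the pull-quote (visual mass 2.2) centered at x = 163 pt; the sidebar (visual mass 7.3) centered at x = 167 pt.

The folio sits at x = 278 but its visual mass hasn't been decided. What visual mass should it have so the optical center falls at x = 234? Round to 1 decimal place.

Known weights sum to 5.5 + 6.0 + 2.2 + 7.3 = 21.0; their moment is 5.5·450 + 6.0·117 + 2.2·163 + 7.3·167 = 4754.7.
Set Σw·x/Σw = 234: (4754.7 + 278w) = 234·(21.0 + w).
So w = (234·21.0 − 4754.7)/(278 − 234) = 159.3/44 ≈ 3.62.

w ≈ 3.6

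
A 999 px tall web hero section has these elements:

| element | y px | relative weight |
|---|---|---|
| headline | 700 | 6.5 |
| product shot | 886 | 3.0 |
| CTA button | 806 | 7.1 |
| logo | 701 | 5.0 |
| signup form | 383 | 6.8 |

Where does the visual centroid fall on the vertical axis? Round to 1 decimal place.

Σw = 6.5 + 3.0 + 7.1 + 5.0 + 6.8 = 28.4.
Σw·y = 6.5·700 + 3.0·886 + 7.1·806 + 5.0·701 + 6.8·383 = 19040.0, so ȳ = 19040.0/28.4 ≈ 670.42.

y ≈ 670.4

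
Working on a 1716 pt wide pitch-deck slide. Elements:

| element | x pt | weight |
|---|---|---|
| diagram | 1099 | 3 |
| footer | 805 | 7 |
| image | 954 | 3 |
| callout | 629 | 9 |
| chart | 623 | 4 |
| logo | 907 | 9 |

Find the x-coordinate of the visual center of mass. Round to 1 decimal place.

x ≈ 803.1

Weights sum to 3 + 7 + 3 + 9 + 4 + 9 = 35.
Σw·x = 3·1099 + 7·805 + 3·954 + 9·629 + 4·623 + 9·907 = 28110, so x̄ = 28110/35 ≈ 803.14.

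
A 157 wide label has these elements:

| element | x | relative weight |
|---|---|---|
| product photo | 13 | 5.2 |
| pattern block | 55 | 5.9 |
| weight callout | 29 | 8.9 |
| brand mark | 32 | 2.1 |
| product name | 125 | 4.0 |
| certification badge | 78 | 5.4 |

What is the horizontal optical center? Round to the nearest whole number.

x ≈ 52

Σw = 5.2 + 5.9 + 8.9 + 2.1 + 4.0 + 5.4 = 31.5.
Σw·x = 1638.6; x̄ = 1638.6/31.5 ≈ 52.02.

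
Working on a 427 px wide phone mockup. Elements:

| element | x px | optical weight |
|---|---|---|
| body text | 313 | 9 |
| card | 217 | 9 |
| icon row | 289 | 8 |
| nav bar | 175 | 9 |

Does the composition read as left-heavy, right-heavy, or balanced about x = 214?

Weights sum to 9 + 9 + 8 + 9 = 35.
x: (9·313 + 9·217 + 8·289 + 9·175) / 35 = 8657 / 35 ≈ 247.34
Since 247.3 is right of 214, the composition reads right-heavy.

right-heavy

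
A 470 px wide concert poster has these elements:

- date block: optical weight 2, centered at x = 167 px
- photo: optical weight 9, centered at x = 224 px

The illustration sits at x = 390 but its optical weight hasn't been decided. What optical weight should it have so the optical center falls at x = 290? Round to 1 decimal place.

w ≈ 8.4

Known weights sum to 2 + 9 = 11; their moment is 2·167 + 9·224 = 2350.
For the centroid to hit 290: (2350 + w·390) / (11 + w) = 290.
Solving: w = (290·11 − 2350) / (390 − 290) = 840 / 100 ≈ 8.40.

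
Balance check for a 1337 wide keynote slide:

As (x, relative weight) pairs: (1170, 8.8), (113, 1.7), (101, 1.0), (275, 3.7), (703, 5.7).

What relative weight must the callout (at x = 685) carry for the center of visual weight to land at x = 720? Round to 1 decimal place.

w ≈ 16.2

Known weights sum to 8.8 + 1.7 + 1.0 + 3.7 + 5.7 = 20.9; their moment is 8.8·1170 + 1.7·113 + 1.0·101 + 3.7·275 + 5.7·703 = 15613.7.
Set Σw·x/Σw = 720: (15613.7 + 685w) = 720·(20.9 + w).
So w = (720·20.9 − 15613.7)/(685 − 720) = -565.7/-35 ≈ 16.16.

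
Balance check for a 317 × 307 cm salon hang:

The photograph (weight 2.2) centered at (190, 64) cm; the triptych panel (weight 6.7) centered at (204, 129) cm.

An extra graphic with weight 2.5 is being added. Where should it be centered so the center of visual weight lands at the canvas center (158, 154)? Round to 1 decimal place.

(6.6, 300.2)

With the extra graphic, Σw becomes 2.2 + 6.7 + 2.5 = 11.4.
x: target moment 11.4×158 = 1801.2; current 2.2·190 + 6.7·204 = 1784.8; the extra graphic supplies 16.4, so x = 16.4/2.5 ≈ 6.56.
y: target moment 11.4×154 = 1755.6; current 2.2·64 + 6.7·129 = 1005.1; the extra graphic supplies 750.5, so y = 750.5/2.5 ≈ 300.20.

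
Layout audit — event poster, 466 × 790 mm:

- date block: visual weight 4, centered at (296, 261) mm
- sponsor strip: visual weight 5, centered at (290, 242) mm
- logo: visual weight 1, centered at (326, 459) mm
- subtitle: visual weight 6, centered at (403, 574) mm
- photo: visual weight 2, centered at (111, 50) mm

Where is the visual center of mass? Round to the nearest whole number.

Total weight = 4 + 5 + 1 + 6 + 2 = 18.
x-moment: 4·296 + 5·290 + 1·326 + 6·403 + 2·111 = 5600; centroid 5600/18 ≈ 311.11.
y-moment: 4·261 + 5·242 + 1·459 + 6·574 + 2·50 = 6257; centroid 6257/18 ≈ 347.61.

(311, 348)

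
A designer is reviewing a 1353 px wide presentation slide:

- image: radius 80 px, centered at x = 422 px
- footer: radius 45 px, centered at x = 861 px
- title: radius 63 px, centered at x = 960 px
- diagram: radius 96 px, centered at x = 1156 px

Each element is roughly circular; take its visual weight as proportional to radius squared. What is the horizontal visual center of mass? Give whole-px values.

r² weights: image 80² = 6400, footer 45² = 2025, title 63² = 3969, diagram 96² = 9216. Total = 21610.
x-moment: 6400·422 + 2025·861 + 3969·960 + 9216·1156 = 18908261; centroid 18908261/21610 ≈ 874.98.

x ≈ 875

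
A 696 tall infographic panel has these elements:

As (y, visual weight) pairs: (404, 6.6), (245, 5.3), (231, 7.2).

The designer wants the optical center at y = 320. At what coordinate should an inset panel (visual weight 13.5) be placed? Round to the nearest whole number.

y ≈ 356

After adding the inset panel, total weight = 6.6 + 5.3 + 7.2 + 13.5 = 32.6.
Along y: (5628.1 + 13.5·y) / 32.6 = 320 (existing moment 6.6·404 + 5.3·245 + 7.2·231 = 5628.1) ⇒ y = (10432.0 − 5628.1) / 13.5 ≈ 355.84.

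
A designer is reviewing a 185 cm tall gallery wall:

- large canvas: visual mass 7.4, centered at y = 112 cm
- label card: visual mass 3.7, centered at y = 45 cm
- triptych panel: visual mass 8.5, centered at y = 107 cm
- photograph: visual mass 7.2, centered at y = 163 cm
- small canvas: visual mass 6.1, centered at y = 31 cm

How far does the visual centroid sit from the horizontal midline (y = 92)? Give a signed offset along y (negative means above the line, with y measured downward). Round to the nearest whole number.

≈ 7 cm

Weights sum to 7.4 + 3.7 + 8.5 + 7.2 + 6.1 = 32.9.
y: (7.4·112 + 3.7·45 + 8.5·107 + 7.2·163 + 6.1·31) / 32.9 = 3267.5 / 32.9 ≈ 99.32
Offset from y = 92: 99.32 − 92 ≈ 7.32.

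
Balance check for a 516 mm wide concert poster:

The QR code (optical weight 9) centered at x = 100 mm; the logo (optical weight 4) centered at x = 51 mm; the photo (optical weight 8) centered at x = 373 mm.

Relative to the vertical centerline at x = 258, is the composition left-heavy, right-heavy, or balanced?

Total weight = 9 + 4 + 8 = 21.
x-moment: 9·100 + 4·51 + 8·373 = 4088; centroid 4088/21 ≈ 194.67.
194.7 vs midline 258 → left-heavy.

left-heavy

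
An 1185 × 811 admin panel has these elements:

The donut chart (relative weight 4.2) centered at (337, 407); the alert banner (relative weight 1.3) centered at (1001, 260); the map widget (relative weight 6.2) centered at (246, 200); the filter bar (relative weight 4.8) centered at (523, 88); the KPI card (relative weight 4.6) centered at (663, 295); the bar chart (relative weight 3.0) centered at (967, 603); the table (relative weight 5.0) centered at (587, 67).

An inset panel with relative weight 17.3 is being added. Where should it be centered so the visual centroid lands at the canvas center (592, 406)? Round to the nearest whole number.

(684, 672)

With the inset panel, Σw becomes 4.2 + 1.3 + 6.2 + 4.8 + 4.6 + 3.0 + 5.0 + 17.3 = 46.4.
x: target moment 46.4×592 = 27468.8; current 4.2·337 + 1.3·1001 + 6.2·246 + 4.8·523 + 4.6·663 + 3.0·967 + 5.0·587 = 15638.1; the inset panel supplies 11830.7, so x = 11830.7/17.3 ≈ 683.86.
y: target moment 46.4×406 = 18838.4; current 4.2·407 + 1.3·260 + 6.2·200 + 4.8·88 + 4.6·295 + 3.0·603 + 5.0·67 = 7210.8; the inset panel supplies 11627.6, so y = 11627.6/17.3 ≈ 672.12.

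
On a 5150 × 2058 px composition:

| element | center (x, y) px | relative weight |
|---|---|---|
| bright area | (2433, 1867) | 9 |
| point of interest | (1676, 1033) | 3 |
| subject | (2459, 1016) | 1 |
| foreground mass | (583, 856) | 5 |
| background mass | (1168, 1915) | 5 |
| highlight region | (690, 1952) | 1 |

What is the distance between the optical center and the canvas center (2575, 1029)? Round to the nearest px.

Total weight = 9 + 3 + 1 + 5 + 5 + 1 = 24.
x: moment 38829 / weight 24 ≈ 1617.88
Σw·y = 36725; ȳ = 36725/24 ≈ 1530.21.
From (2575, 1029): dx = -957.12, dy = 501.21, so the distance is √(dx²+dy²) ≈ 1080.42.

≈ 1080 px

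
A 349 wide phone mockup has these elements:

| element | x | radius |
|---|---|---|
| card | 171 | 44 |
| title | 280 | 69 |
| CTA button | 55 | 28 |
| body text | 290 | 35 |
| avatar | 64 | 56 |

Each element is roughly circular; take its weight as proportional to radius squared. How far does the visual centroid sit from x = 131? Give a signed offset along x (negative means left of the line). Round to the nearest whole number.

≈ 60

r² weights: card 44² = 1936, title 69² = 4761, CTA button 28² = 784, body text 35² = 1225, avatar 56² = 3136. Total = 11842.
x-moment: 1936·171 + 4761·280 + 784·55 + 1225·290 + 3136·64 = 2263210; centroid 2263210/11842 ≈ 191.12.
Against x = 131, that's 191.12 − 131 = 60.12.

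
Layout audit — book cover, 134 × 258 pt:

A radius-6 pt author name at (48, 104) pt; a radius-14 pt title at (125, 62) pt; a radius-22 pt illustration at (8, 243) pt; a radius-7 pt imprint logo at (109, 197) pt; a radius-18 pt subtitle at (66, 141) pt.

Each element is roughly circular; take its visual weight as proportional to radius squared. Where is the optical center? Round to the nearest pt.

(52, 173)

r² weights: author name 6² = 36, title 14² = 196, illustration 22² = 484, imprint logo 7² = 49, subtitle 18² = 324. Total = 1089.
Σw·x = 36·48 + 196·125 + 484·8 + 49·109 + 324·66 = 56825, so x̄ = 56825/1089 ≈ 52.18.
Σw·y = 36·104 + 196·62 + 484·243 + 49·197 + 324·141 = 188845, so ȳ = 188845/1089 ≈ 173.41.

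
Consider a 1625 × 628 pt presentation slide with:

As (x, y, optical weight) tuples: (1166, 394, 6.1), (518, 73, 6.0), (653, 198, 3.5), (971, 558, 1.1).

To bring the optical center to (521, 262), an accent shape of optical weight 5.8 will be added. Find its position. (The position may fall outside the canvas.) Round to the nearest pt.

(-319, 301)

After adding the accent shape, total weight = 6.1 + 6.0 + 3.5 + 1.1 + 5.8 = 22.5.
x: need Σw·x = 22.5·521 = 11722.5. Existing = 6.1·1166 + 6.0·518 + 3.5·653 + 1.1·971 = 13574.2. Remainder -1851.7 / 5.8 ≈ -319.26.
y: need Σw·y = 22.5·262 = 5895.0. Existing = 6.1·394 + 6.0·73 + 3.5·198 + 1.1·558 = 4148.2. Remainder 1746.8 / 5.8 ≈ 301.17.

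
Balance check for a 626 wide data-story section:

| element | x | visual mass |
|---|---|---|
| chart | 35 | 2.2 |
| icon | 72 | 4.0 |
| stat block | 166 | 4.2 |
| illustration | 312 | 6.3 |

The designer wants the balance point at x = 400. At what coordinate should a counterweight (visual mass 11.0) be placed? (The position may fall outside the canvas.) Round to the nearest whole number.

x ≈ 732

After adding the counterweight, total weight = 2.2 + 4.0 + 4.2 + 6.3 + 11.0 = 27.7.
x: need Σw·x = 27.7·400 = 11080.0. Existing = 2.2·35 + 4.0·72 + 4.2·166 + 6.3·312 = 3027.8. Remainder 8052.2 / 11.0 ≈ 732.02.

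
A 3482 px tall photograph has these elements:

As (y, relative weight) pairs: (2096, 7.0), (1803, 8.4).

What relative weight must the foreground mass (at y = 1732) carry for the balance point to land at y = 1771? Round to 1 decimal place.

Fixed elements: Σw = 7.0 + 8.4 = 15.4, Σw·y = 7.0·2096 + 8.4·1803 = 29817.2.
For the centroid to hit 1771: (29817.2 + w·1732) / (15.4 + w) = 1771.
Solving: w = (1771·15.4 − 29817.2) / (1732 − 1771) = -2543.8 / -39 ≈ 65.23.

w ≈ 65.2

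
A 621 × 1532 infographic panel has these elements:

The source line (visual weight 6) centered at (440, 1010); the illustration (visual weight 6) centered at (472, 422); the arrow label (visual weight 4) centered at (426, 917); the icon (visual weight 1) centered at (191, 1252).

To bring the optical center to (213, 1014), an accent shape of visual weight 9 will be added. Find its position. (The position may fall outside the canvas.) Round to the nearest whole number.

(-203, 1428)

New total weight: (6 + 6 + 4 + 1) + 9 = 26.
x: need Σw·x = 26·213 = 5538. Existing = 6·440 + 6·472 + 4·426 + 1·191 = 7367. Remainder -1829 / 9 ≈ -203.22.
y: need Σw·y = 26·1014 = 26364. Existing = 6·1010 + 6·422 + 4·917 + 1·1252 = 13512. Remainder 12852 / 9 ≈ 1428.00.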